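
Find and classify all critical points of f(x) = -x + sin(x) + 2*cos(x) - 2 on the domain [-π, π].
f'(x) = -2*sin(x) + cos(x) - 1

Solve f'(x) = 0 on [-π, π]:
  f'(x) = 0 ⇔ -2*sin(x) + cos(x) = 1. Write the left side as R·cos(x + φ) with R = √(1² + 2²) = sqrt(5), cos φ = sqrt(5)/5, sin φ = 2*sqrt(5)/5; then cos(x + φ) = sqrt(5)/5. Solve for x and keep the solutions lying in [-π, π].
  ⇒ x = -pi + atan(4/3) ≈ -2.2143, 0

f''(x) = -sin(x) - 2*cos(x)
Second-derivative test at each critical point:
  f''(-2.2143) = 2 > 0 → local minimum
  f''(0) = -2 < 0 → local maximum

Critical points: x = -pi + atan(4/3) ≈ -2.2143 (local minimum); x = 0 (local maximum)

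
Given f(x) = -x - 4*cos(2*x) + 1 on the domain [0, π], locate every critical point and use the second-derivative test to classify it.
f'(x) = 8*sin(2*x) - 1

Solve f'(x) = 0 on [0, π]:
  f'(x) = 0 ⇔ sin(2*x) = 1/8, i.e. 2*x = arcsin(1/8) + 2nπ or 2*x = π − arcsin(1/8) + 2nπ; keep the solutions lying in [0, π].
  ⇒ x = asin(1/8)/2 ≈ 0.0627, -asin(1/8)/2 + pi/2 ≈ 1.5081

f''(x) = 16*cos(2*x)
Second-derivative test at each critical point:
  f''(0.0627) = 15.8745 > 0 → local minimum
  f''(1.5081) = -15.8745 < 0 → local maximum

Critical points: x = asin(1/8)/2 ≈ 0.0627 (local minimum); x = -asin(1/8)/2 + pi/2 ≈ 1.5081 (local maximum)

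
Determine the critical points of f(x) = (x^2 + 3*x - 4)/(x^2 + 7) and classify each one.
f'(x) = (-3*x^2 + 22*x + 21)/(x^4 + 14*x^2 + 49)

Solve f'(x) = 0:
  f'(x) = -(3*x^2 - 22*x - 21)/(x^2 + 7)^2; the denominator is positive wherever f is defined, so f'(x) = 0 ⇔ -3*x^2 + 22*x + 21 = 0.
  3*x^2 - 22*x - 21 = 0 has no rational roots; quadratic formula: x = (22 ± √736)/6.
  ⇒ x = 11/3 - 2*sqrt(46)/3 ≈ -0.8549, 11/3 + 2*sqrt(46)/3 ≈ 8.1882

f''(x) = 2*(3*x^3 - 33*x^2 - 63*x + 77)/(x^6 + 21*x^4 + 147*x^2 + 343)
Second-derivative test at each critical point:
  f''(-0.8549) = 0.4539 > 0 → local minimum
  f''(8.1882) = -0.0049 < 0 → local maximum

Critical points: x = 11/3 - 2*sqrt(46)/3 ≈ -0.8549 (local minimum); x = 11/3 + 2*sqrt(46)/3 ≈ 8.1882 (local maximum)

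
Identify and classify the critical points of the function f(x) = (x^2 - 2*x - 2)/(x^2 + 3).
f'(x) = 2*(x^2 + 5*x - 3)/(x^4 + 6*x^2 + 9)

Solve f'(x) = 0:
  f'(x) = 2*(x^2 + 5*x - 3)/(x^2 + 3)^2; the denominator is positive wherever f is defined, so f'(x) = 0 ⇔ 2*x^2 + 10*x - 6 = 0.
  Factor: 2*x^2 + 10*x - 6 = 2*(x^2 + 5*x - 3); x^2 + 5*x - 3 = 0 has no rational roots; quadratic formula: x = (-5 ± √37)/2.
  ⇒ x = -sqrt(37)/2 - 5/2 ≈ -5.5414, -5/2 + sqrt(37)/2 ≈ 0.5414

f''(x) = 2*(-2*x^3 - 15*x^2 + 18*x + 15)/(x^6 + 9*x^4 + 27*x^2 + 27)
Second-derivative test at each critical point:
  f''(-5.5414) = -0.0107 < 0 → local maximum
  f''(0.5414) = 1.1218 > 0 → local minimum

Critical points: x = -sqrt(37)/2 - 5/2 ≈ -5.5414 (local maximum); x = -5/2 + sqrt(37)/2 ≈ 0.5414 (local minimum)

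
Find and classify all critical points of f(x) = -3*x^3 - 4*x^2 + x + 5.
f'(x) = -9*x^2 - 8*x + 1

Solve f'(x) = 0:
  Factor: -9*x^2 - 8*x + 1 = -(x + 1)*(9*x - 1) = 0.
  ⇒ x = -1, 1/9

f''(x) = -18*x - 8
Second-derivative test at each critical point:
  f''(-1) = 10 > 0 → local minimum
  f''(1/9) = -10 < 0 → local maximum

Critical points: x = -1 (local minimum); x = 1/9 (local maximum)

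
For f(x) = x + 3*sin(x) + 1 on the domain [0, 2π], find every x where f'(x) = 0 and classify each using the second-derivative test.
f'(x) = 3*cos(x) + 1

Solve f'(x) = 0 on [0, 2π]:
  f'(x) = 0 ⇔ cos(x) = -1/3, i.e. x = ±arccos(-1/3) + 2nπ; keep the solutions lying in [0, 2π].
  ⇒ x = acos(-1/3) ≈ 1.9106, -acos(-1/3) + 2*pi ≈ 4.3726

f''(x) = -3*sin(x)
Second-derivative test at each critical point:
  f''(1.9106) = -2.8284 < 0 → local maximum
  f''(4.3726) = 2.8284 > 0 → local minimum

Critical points: x = acos(-1/3) ≈ 1.9106 (local maximum); x = -acos(-1/3) + 2*pi ≈ 4.3726 (local minimum)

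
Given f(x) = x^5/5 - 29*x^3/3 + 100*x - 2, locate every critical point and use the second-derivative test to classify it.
f'(x) = x^4 - 29*x^2 + 100

Solve f'(x) = 0:
  Factor: x^4 - 29*x^2 + 100 = (x - 5)*(x - 2)*(x + 2)*(x + 5) = 0.
  ⇒ x = -5, -2, 2, 5

f''(x) = 4*x^3 - 58*x
Second-derivative test at each critical point:
  f''(-5) = -210 < 0 → local maximum
  f''(-2) = 84 > 0 → local minimum
  f''(2) = -84 < 0 → local maximum
  f''(5) = 210 > 0 → local minimum

Critical points: x = -5 (local maximum); x = -2 (local minimum); x = 2 (local maximum); x = 5 (local minimum)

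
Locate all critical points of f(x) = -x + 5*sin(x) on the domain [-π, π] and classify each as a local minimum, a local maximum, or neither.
f'(x) = 5*cos(x) - 1

Solve f'(x) = 0 on [-π, π]:
  f'(x) = 0 ⇔ cos(x) = 1/5, i.e. x = ±arccos(1/5) + 2nπ; keep the solutions lying in [-π, π].
  ⇒ x = -acos(1/5) ≈ -1.3694, acos(1/5) ≈ 1.3694

f''(x) = -5*sin(x)
Second-derivative test at each critical point:
  f''(-1.3694) = 4.8990 > 0 → local minimum
  f''(1.3694) = -4.8990 < 0 → local maximum

Critical points: x = -acos(1/5) ≈ -1.3694 (local minimum); x = acos(1/5) ≈ 1.3694 (local maximum)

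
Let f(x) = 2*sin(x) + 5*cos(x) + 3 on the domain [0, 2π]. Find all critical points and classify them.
f'(x) = -5*sin(x) + 2*cos(x)

Solve f'(x) = 0 on [0, 2π]:
  f'(x) = 0 ⇔ 2*cos(x) = 5*sin(x) ⇔ tan(x) = 2/5, i.e. x = arctan(2/5) + nπ; keep the solutions lying in [0, 2π].
  ⇒ x = atan(2/5) ≈ 0.3805, atan(2/5) + pi ≈ 3.5221

f''(x) = -2*sin(x) - 5*cos(x)
Second-derivative test at each critical point:
  f''(0.3805) = -5.3852 < 0 → local maximum
  f''(3.5221) = 5.3852 > 0 → local minimum

Critical points: x = atan(2/5) ≈ 0.3805 (local maximum); x = atan(2/5) + pi ≈ 3.5221 (local minimum)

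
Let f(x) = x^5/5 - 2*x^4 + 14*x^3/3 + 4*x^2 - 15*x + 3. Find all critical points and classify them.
f'(x) = x^4 - 8*x^3 + 14*x^2 + 8*x - 15

Solve f'(x) = 0:
  Factor: x^4 - 8*x^3 + 14*x^2 + 8*x - 15 = (x - 5)*(x - 3)*(x - 1)*(x + 1) = 0.
  ⇒ x = -1, 1, 3, 5

f''(x) = 4*x^3 - 24*x^2 + 28*x + 8
Second-derivative test at each critical point:
  f''(-1) = -48 < 0 → local maximum
  f''(1) = 16 > 0 → local minimum
  f''(3) = -16 < 0 → local maximum
  f''(5) = 48 > 0 → local minimum

Critical points: x = -1 (local maximum); x = 1 (local minimum); x = 3 (local maximum); x = 5 (local minimum)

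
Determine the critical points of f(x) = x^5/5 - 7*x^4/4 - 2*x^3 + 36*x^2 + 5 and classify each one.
f'(x) = x*(x^3 - 7*x^2 - 6*x + 72)

Solve f'(x) = 0:
  Factor: x^4 - 7*x^3 - 6*x^2 + 72*x = x*(x - 6)*(x - 4)*(x + 3) = 0.
  ⇒ x = -3, 0, 4, 6

f''(x) = 4*x^3 - 21*x^2 - 12*x + 72
Second-derivative test at each critical point:
  f''(-3) = -189 < 0 → local maximum
  f''(0) = 72 > 0 → local minimum
  f''(4) = -56 < 0 → local maximum
  f''(6) = 108 > 0 → local minimum

Critical points: x = -3 (local maximum); x = 0 (local minimum); x = 4 (local maximum); x = 6 (local minimum)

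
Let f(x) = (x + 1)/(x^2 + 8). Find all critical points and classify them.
f'(x) = (x^2 - 2*x*(x + 1) + 8)/(x^2 + 8)^2

Solve f'(x) = 0:
  f'(x) = -(x - 2)*(x + 4)/(x^2 + 8)^2; the denominator is positive wherever f is defined, so f'(x) = 0 ⇔ -x^2 - 2*x + 8 = 0.
  Factor: -x^2 - 2*x + 8 = -(x - 2)*(x + 4) = 0.
  ⇒ x = -4, 2

f''(x) = 2*(4*x^2*(x + 1) - (3*x + 1)*(x^2 + 8))/(x^2 + 8)^3
Second-derivative test at each critical point:
  f''(-4) = 1/96 > 0 → local minimum
  f''(2) = -1/24 < 0 → local maximum

Critical points: x = -4 (local minimum); x = 2 (local maximum)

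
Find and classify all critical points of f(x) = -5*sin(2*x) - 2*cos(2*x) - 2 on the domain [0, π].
f'(x) = 4*sin(2*x) - 10*cos(2*x)

Solve f'(x) = 0 on [0, π]:
  f'(x) = 0 ⇔ -5*cos(2*x) = -2*sin(2*x) ⇔ tan(2*x) = 5/2, i.e. 2*x = arctan(5/2) + nπ; keep the solutions lying in [0, π].
  ⇒ x = atan(5/2)/2 ≈ 0.5951, atan(5/2)/2 + pi/2 ≈ 2.1659

f''(x) = 20*sin(2*x) + 8*cos(2*x)
Second-derivative test at each critical point:
  f''(0.5951) = 21.5407 > 0 → local minimum
  f''(2.1659) = -21.5407 < 0 → local maximum

Critical points: x = atan(5/2)/2 ≈ 0.5951 (local minimum); x = atan(5/2)/2 + pi/2 ≈ 2.1659 (local maximum)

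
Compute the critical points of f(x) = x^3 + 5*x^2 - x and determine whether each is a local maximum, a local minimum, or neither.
f'(x) = 3*x^2 + 10*x - 1

Solve f'(x) = 0:
  3*x^2 + 10*x - 1 = 0 has no rational roots; quadratic formula: x = (-10 ± √112)/6.
  ⇒ x = -2*sqrt(7)/3 - 5/3 ≈ -3.4305, -5/3 + 2*sqrt(7)/3 ≈ 0.0972

f''(x) = 6*x + 10
Second-derivative test at each critical point:
  f''(-3.4305) = -10.5830 < 0 → local maximum
  f''(0.0972) = 10.5830 > 0 → local minimum

Critical points: x = -2*sqrt(7)/3 - 5/3 ≈ -3.4305 (local maximum); x = -5/3 + 2*sqrt(7)/3 ≈ 0.0972 (local minimum)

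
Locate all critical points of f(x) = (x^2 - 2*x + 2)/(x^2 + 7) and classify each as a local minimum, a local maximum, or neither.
f'(x) = 2*(x^2 + 5*x - 7)/(x^4 + 14*x^2 + 49)

Solve f'(x) = 0:
  f'(x) = 2*(x^2 + 5*x - 7)/(x^2 + 7)^2; the denominator is positive wherever f is defined, so f'(x) = 0 ⇔ 2*x^2 + 10*x - 14 = 0.
  Factor: 2*x^2 + 10*x - 14 = 2*(x^2 + 5*x - 7); x^2 + 5*x - 7 = 0 has no rational roots; quadratic formula: x = (-5 ± √53)/2.
  ⇒ x = -sqrt(53)/2 - 5/2 ≈ -6.1401, -5/2 + sqrt(53)/2 ≈ 1.1401

f''(x) = 2*(-2*x^3 - 15*x^2 + 42*x + 35)/(x^6 + 21*x^4 + 147*x^2 + 343)
Second-derivative test at each critical point:
  f''(-6.1401) = -0.0073 < 0 → local maximum
  f''(1.1401) = 0.2114 > 0 → local minimum

Critical points: x = -sqrt(53)/2 - 5/2 ≈ -6.1401 (local maximum); x = -5/2 + sqrt(53)/2 ≈ 1.1401 (local minimum)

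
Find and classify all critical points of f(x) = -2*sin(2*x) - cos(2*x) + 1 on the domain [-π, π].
f'(x) = 2*sin(2*x) - 4*cos(2*x)

Solve f'(x) = 0 on [-π, π]:
  f'(x) = 0 ⇔ -2*cos(2*x) = -sin(2*x) ⇔ tan(2*x) = 2, i.e. 2*x = arctan(2) + nπ; keep the solutions lying in [-π, π].
  ⇒ x = -pi + atan(2)/2 ≈ -2.5880, -pi/2 + atan(2)/2 ≈ -1.0172, atan(2)/2 ≈ 0.5536, atan(2)/2 + pi/2 ≈ 2.1244

f''(x) = 8*sin(2*x) + 4*cos(2*x)
Second-derivative test at each critical point:
  f''(-2.5880) = 8.9443 > 0 → local minimum
  f''(-1.0172) = -8.9443 < 0 → local maximum
  f''(0.5536) = 8.9443 > 0 → local minimum
  f''(2.1244) = -8.9443 < 0 → local maximum

Critical points: x = -pi + atan(2)/2 ≈ -2.5880 (local minimum); x = -pi/2 + atan(2)/2 ≈ -1.0172 (local maximum); x = atan(2)/2 ≈ 0.5536 (local minimum); x = atan(2)/2 + pi/2 ≈ 2.1244 (local maximum)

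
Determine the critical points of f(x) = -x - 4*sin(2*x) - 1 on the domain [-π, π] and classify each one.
f'(x) = 16*sin(x)^2 - 9

Solve f'(x) = 0 on [-π, π]:
  f'(x) = 0 ⇔ cos(2*x) = -1/8, i.e. 2*x = ±arccos(-1/8) + 2nπ; keep the solutions lying in [-π, π].
  ⇒ x = -pi + acos(-1/8)/2 ≈ -2.2935, -acos(-1/8)/2 ≈ -0.8481, acos(-1/8)/2 ≈ 0.8481, pi - acos(-1/8)/2 ≈ 2.2935

f''(x) = 16*sin(2*x)
Second-derivative test at each critical point:
  f''(-2.2935) = 15.8745 > 0 → local minimum
  f''(-0.8481) = -15.8745 < 0 → local maximum
  f''(0.8481) = 15.8745 > 0 → local minimum
  f''(2.2935) = -15.8745 < 0 → local maximum

Critical points: x = -pi + acos(-1/8)/2 ≈ -2.2935 (local minimum); x = -acos(-1/8)/2 ≈ -0.8481 (local maximum); x = acos(-1/8)/2 ≈ 0.8481 (local minimum); x = pi - acos(-1/8)/2 ≈ 2.2935 (local maximum)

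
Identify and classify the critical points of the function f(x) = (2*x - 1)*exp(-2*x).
f'(x) = 4*(1 - x)*exp(-2*x)

Solve f'(x) = 0:
  f'(x) = (4 - 4*x)·exp(-2*x) and exp(-2*x) > 0 for every x, so f'(x) = 0 ⇔ 4 - 4*x = 0.
  Factor: 4 - 4*x = -4*(x - 1) = 0.
  ⇒ x = 1

f''(x) = 4*(2*x - 3)*exp(-2*x)
Second-derivative test at each critical point:
  f''(1) = -0.5413 < 0 → local maximum

Critical points: x = 1 (local maximum)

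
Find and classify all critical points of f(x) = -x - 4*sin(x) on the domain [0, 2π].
f'(x) = -4*cos(x) - 1

Solve f'(x) = 0 on [0, 2π]:
  f'(x) = 0 ⇔ cos(x) = -1/4, i.e. x = ±arccos(-1/4) + 2nπ; keep the solutions lying in [0, 2π].
  ⇒ x = acos(-1/4) ≈ 1.8235, -acos(-1/4) + 2*pi ≈ 4.4597

f''(x) = 4*sin(x)
Second-derivative test at each critical point:
  f''(1.8235) = 3.8730 > 0 → local minimum
  f''(4.4597) = -3.8730 < 0 → local maximum

Critical points: x = acos(-1/4) ≈ 1.8235 (local minimum); x = -acos(-1/4) + 2*pi ≈ 4.4597 (local maximum)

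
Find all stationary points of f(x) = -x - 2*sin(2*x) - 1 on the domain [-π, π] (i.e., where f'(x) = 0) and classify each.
f'(x) = 8*sin(x)^2 - 5

Solve f'(x) = 0 on [-π, π]:
  f'(x) = 0 ⇔ cos(2*x) = -1/4, i.e. 2*x = ±arccos(-1/4) + 2nπ; keep the solutions lying in [-π, π].
  ⇒ x = -pi + acos(-1/4)/2 ≈ -2.2299, -acos(-1/4)/2 ≈ -0.9117, acos(-1/4)/2 ≈ 0.9117, pi - acos(-1/4)/2 ≈ 2.2299

f''(x) = 8*sin(2*x)
Second-derivative test at each critical point:
  f''(-2.2299) = 7.7460 > 0 → local minimum
  f''(-0.9117) = -7.7460 < 0 → local maximum
  f''(0.9117) = 7.7460 > 0 → local minimum
  f''(2.2299) = -7.7460 < 0 → local maximum

Critical points: x = -pi + acos(-1/4)/2 ≈ -2.2299 (local minimum); x = -acos(-1/4)/2 ≈ -0.9117 (local maximum); x = acos(-1/4)/2 ≈ 0.9117 (local minimum); x = pi - acos(-1/4)/2 ≈ 2.2299 (local maximum)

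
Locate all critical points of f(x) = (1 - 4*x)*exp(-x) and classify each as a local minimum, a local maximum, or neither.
f'(x) = (4*x - 5)*exp(-x)

Solve f'(x) = 0:
  f'(x) = (4*x - 5)·exp(-x) and exp(-x) > 0 for every x, so f'(x) = 0 ⇔ 4*x - 5 = 0.
  4*x - 5 = 0.
  ⇒ x = 5/4

f''(x) = (9 - 4*x)*exp(-x)
Second-derivative test at each critical point:
  f''(5/4) = 1.1460 > 0 → local minimum

Critical points: x = 5/4 (local minimum)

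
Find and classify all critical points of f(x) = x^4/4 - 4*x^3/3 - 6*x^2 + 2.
f'(x) = x*(x^2 - 4*x - 12)

Solve f'(x) = 0:
  Factor: x^3 - 4*x^2 - 12*x = x*(x - 6)*(x + 2) = 0.
  ⇒ x = -2, 0, 6

f''(x) = 3*x^2 - 8*x - 12
Second-derivative test at each critical point:
  f''(-2) = 16 > 0 → local minimum
  f''(0) = -12 < 0 → local maximum
  f''(6) = 48 > 0 → local minimum

Critical points: x = -2 (local minimum); x = 0 (local maximum); x = 6 (local minimum)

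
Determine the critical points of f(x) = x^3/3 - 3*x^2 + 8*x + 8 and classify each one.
f'(x) = x^2 - 6*x + 8

Solve f'(x) = 0:
  Factor: x^2 - 6*x + 8 = (x - 4)*(x - 2) = 0.
  ⇒ x = 2, 4

f''(x) = 2*x - 6
Second-derivative test at each critical point:
  f''(2) = -2 < 0 → local maximum
  f''(4) = 2 > 0 → local minimum

Critical points: x = 2 (local maximum); x = 4 (local minimum)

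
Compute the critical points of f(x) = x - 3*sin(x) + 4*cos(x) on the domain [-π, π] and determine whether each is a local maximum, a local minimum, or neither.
f'(x) = -4*sin(x) - 3*cos(x) + 1

Solve f'(x) = 0 on [-π, π]:
  f'(x) = 0 ⇔ -4*sin(x) - 3*cos(x) = -1. Write the left side as R·cos(x + φ) with R = √((-3)² + 4²) = 5, cos φ = -3/5, sin φ = 4/5; then cos(x + φ) = -1/5. Solve for x and keep the solutions lying in [-π, π].
  ⇒ x = atan((4 - 6*sqrt(6))/(3 + 8*sqrt(6))) ≈ -0.4421, atan((4 + 6*sqrt(6))/(3 - 8*sqrt(6))) + pi ≈ 2.2967

f''(x) = 3*sin(x) - 4*cos(x)
Second-derivative test at each critical point:
  f''(-0.4421) = -4.8990 < 0 → local maximum
  f''(2.2967) = 4.8990 > 0 → local minimum

Critical points: x = atan((4 - 6*sqrt(6))/(3 + 8*sqrt(6))) ≈ -0.4421 (local maximum); x = atan((4 + 6*sqrt(6))/(3 - 8*sqrt(6))) + pi ≈ 2.2967 (local minimum)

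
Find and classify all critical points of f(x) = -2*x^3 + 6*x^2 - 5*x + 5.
f'(x) = -6*x^2 + 12*x - 5

Solve f'(x) = 0:
  6*x^2 - 12*x + 5 = 0 has no rational roots; quadratic formula: x = (12 ± √24)/12.
  ⇒ x = 1 - sqrt(6)/6 ≈ 0.5918, sqrt(6)/6 + 1 ≈ 1.4082

f''(x) = 12 - 12*x
Second-derivative test at each critical point:
  f''(0.5918) = 4.8990 > 0 → local minimum
  f''(1.4082) = -4.8990 < 0 → local maximum

Critical points: x = 1 - sqrt(6)/6 ≈ 0.5918 (local minimum); x = sqrt(6)/6 + 1 ≈ 1.4082 (local maximum)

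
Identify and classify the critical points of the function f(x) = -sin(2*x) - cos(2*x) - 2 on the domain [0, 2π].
f'(x) = -2*sqrt(2)*cos(2*x + pi/4)

Solve f'(x) = 0 on [0, 2π]:
  f'(x) = 0 ⇔ -cos(2*x) = -sin(2*x) ⇔ tan(2*x) = 1, i.e. 2*x = arctan(1) + nπ; keep the solutions lying in [0, 2π].
  ⇒ x = pi/8 ≈ 0.3927, 5*pi/8 ≈ 1.9635, 9*pi/8 ≈ 3.5343, 13*pi/8 ≈ 5.1051

f''(x) = 4*sqrt(2)*sin(2*x + pi/4)
Second-derivative test at each critical point:
  f''(0.3927) = 5.6569 > 0 → local minimum
  f''(1.9635) = -5.6569 < 0 → local maximum
  f''(3.5343) = 5.6569 > 0 → local minimum
  f''(5.1051) = -5.6569 < 0 → local maximum

Critical points: x = pi/8 ≈ 0.3927 (local minimum); x = 5*pi/8 ≈ 1.9635 (local maximum); x = 9*pi/8 ≈ 3.5343 (local minimum); x = 13*pi/8 ≈ 5.1051 (local maximum)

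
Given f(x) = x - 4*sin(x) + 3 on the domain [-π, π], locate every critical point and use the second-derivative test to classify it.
f'(x) = 1 - 4*cos(x)

Solve f'(x) = 0 on [-π, π]:
  f'(x) = 0 ⇔ cos(x) = 1/4, i.e. x = ±arccos(1/4) + 2nπ; keep the solutions lying in [-π, π].
  ⇒ x = -acos(1/4) ≈ -1.3181, acos(1/4) ≈ 1.3181

f''(x) = 4*sin(x)
Second-derivative test at each critical point:
  f''(-1.3181) = -3.8730 < 0 → local maximum
  f''(1.3181) = 3.8730 > 0 → local minimum

Critical points: x = -acos(1/4) ≈ -1.3181 (local maximum); x = acos(1/4) ≈ 1.3181 (local minimum)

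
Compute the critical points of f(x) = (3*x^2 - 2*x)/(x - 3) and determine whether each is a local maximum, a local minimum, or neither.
f'(x) = 3*(x^2 - 6*x + 2)/(x^2 - 6*x + 9)

Solve f'(x) = 0:
  f'(x) = 3*(x^2 - 6*x + 2)/(x - 3)^2; the denominator is positive wherever f is defined, so f'(x) = 0 ⇔ 3*x^2 - 18*x + 6 = 0.
  Factor: 3*x^2 - 18*x + 6 = 3*(x^2 - 6*x + 2); x^2 - 6*x + 2 = 0 has no rational roots; quadratic formula: x = (6 ± √28)/2.
  ⇒ x = 3 - sqrt(7) ≈ 0.3542, sqrt(7) + 3 ≈ 5.6458

f''(x) = 42/(x^3 - 9*x^2 + 27*x - 27)
Second-derivative test at each critical point:
  f''(0.3542) = -2.2678 < 0 → local maximum
  f''(5.6458) = 2.2678 > 0 → local minimum

Critical points: x = 3 - sqrt(7) ≈ 0.3542 (local maximum); x = sqrt(7) + 3 ≈ 5.6458 (local minimum)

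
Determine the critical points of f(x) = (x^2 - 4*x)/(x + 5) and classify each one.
f'(x) = (x^2 + 10*x - 20)/(x^2 + 10*x + 25)

Solve f'(x) = 0:
  f'(x) = (x^2 + 10*x - 20)/(x + 5)^2; the denominator is positive wherever f is defined, so f'(x) = 0 ⇔ x^2 + 10*x - 20 = 0.
  x^2 + 10*x - 20 = 0 has no rational roots; quadratic formula: x = (-10 ± √180)/2.
  ⇒ x = -3*sqrt(5) - 5 ≈ -11.7082, -5 + 3*sqrt(5) ≈ 1.7082

f''(x) = 90/(x^3 + 15*x^2 + 75*x + 125)
Second-derivative test at each critical point:
  f''(-11.7082) = -0.2981 < 0 → local maximum
  f''(1.7082) = 0.2981 > 0 → local minimum

Critical points: x = -3*sqrt(5) - 5 ≈ -11.7082 (local maximum); x = -5 + 3*sqrt(5) ≈ 1.7082 (local minimum)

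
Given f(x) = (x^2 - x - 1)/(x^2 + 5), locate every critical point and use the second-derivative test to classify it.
f'(x) = (x^2 + 12*x - 5)/(x^4 + 10*x^2 + 25)

Solve f'(x) = 0:
  f'(x) = (x^2 + 12*x - 5)/(x^2 + 5)^2; the denominator is positive wherever f is defined, so f'(x) = 0 ⇔ x^2 + 12*x - 5 = 0.
  x^2 + 12*x - 5 = 0 has no rational roots; quadratic formula: x = (-12 ± √164)/2.
  ⇒ x = -sqrt(41) - 6 ≈ -12.4031, -6 + sqrt(41) ≈ 0.4031

f''(x) = 2*(-x^3 - 18*x^2 + 15*x + 30)/(x^6 + 15*x^4 + 75*x^2 + 125)
Second-derivative test at each critical point:
  f''(-12.4031) = -0.0005 < 0 → local maximum
  f''(0.4031) = 0.4805 > 0 → local minimum

Critical points: x = -sqrt(41) - 6 ≈ -12.4031 (local maximum); x = -6 + sqrt(41) ≈ 0.4031 (local minimum)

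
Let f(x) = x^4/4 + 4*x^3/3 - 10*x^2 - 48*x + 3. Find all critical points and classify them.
f'(x) = x^3 + 4*x^2 - 20*x - 48

Solve f'(x) = 0:
  Factor: x^3 + 4*x^2 - 20*x - 48 = (x - 4)*(x + 2)*(x + 6) = 0.
  ⇒ x = -6, -2, 4

f''(x) = 3*x^2 + 8*x - 20
Second-derivative test at each critical point:
  f''(-6) = 40 > 0 → local minimum
  f''(-2) = -24 < 0 → local maximum
  f''(4) = 60 > 0 → local minimum

Critical points: x = -6 (local minimum); x = -2 (local maximum); x = 4 (local minimum)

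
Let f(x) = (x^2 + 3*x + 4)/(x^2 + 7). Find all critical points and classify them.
f'(x) = 3*(-x^2 + 2*x + 7)/(x^4 + 14*x^2 + 49)

Solve f'(x) = 0:
  f'(x) = -3*(x^2 - 2*x - 7)/(x^2 + 7)^2; the denominator is positive wherever f is defined, so f'(x) = 0 ⇔ -3*x^2 + 6*x + 21 = 0.
  Factor: -3*x^2 + 6*x + 21 = -3*(x^2 - 2*x - 7); x^2 - 2*x - 7 = 0 has no rational roots; quadratic formula: x = (2 ± √32)/2.
  ⇒ x = 1 - 2*sqrt(2) ≈ -1.8284, 1 + 2*sqrt(2) ≈ 3.8284

f''(x) = 6*(x^3 - 3*x^2 - 21*x + 7)/(x^6 + 21*x^4 + 147*x^2 + 343)
Second-derivative test at each critical point:
  f''(-1.8284) = 0.1586 > 0 → local minimum
  f''(3.8284) = -0.0362 < 0 → local maximum

Critical points: x = 1 - 2*sqrt(2) ≈ -1.8284 (local minimum); x = 1 + 2*sqrt(2) ≈ 3.8284 (local maximum)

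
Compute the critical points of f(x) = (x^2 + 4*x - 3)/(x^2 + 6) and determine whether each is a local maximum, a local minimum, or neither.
f'(x) = 2*(-2*x^2 + 9*x + 12)/(x^4 + 12*x^2 + 36)

Solve f'(x) = 0:
  f'(x) = -2*(2*x^2 - 9*x - 12)/(x^2 + 6)^2; the denominator is positive wherever f is defined, so f'(x) = 0 ⇔ -4*x^2 + 18*x + 24 = 0.
  Factor: -4*x^2 + 18*x + 24 = -2*(2*x^2 - 9*x - 12); 2*x^2 - 9*x - 12 = 0 has no rational roots; quadratic formula: x = (9 ± √177)/4.
  ⇒ x = 9/4 - sqrt(177)/4 ≈ -1.0760, 9/4 + sqrt(177)/4 ≈ 5.5760

f''(x) = 2*(4*x^3 - 27*x^2 - 72*x + 54)/(x^6 + 18*x^4 + 108*x^2 + 216)
Second-derivative test at each critical point:
  f''(-1.0760) = 0.5193 > 0 → local minimum
  f''(5.5760) = -0.0193 < 0 → local maximum

Critical points: x = 9/4 - sqrt(177)/4 ≈ -1.0760 (local minimum); x = 9/4 + sqrt(177)/4 ≈ 5.5760 (local maximum)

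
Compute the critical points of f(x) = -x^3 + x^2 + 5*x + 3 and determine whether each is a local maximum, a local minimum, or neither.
f'(x) = -3*x^2 + 2*x + 5

Solve f'(x) = 0:
  Factor: -3*x^2 + 2*x + 5 = -(x + 1)*(3*x - 5) = 0.
  ⇒ x = -1, 5/3

f''(x) = 2 - 6*x
Second-derivative test at each critical point:
  f''(-1) = 8 > 0 → local minimum
  f''(5/3) = -8 < 0 → local maximum

Critical points: x = -1 (local minimum); x = 5/3 (local maximum)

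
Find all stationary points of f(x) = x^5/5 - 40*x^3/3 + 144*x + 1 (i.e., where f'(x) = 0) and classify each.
f'(x) = x^4 - 40*x^2 + 144

Solve f'(x) = 0:
  Factor: x^4 - 40*x^2 + 144 = (x - 6)*(x - 2)*(x + 2)*(x + 6) = 0.
  ⇒ x = -6, -2, 2, 6

f''(x) = 4*x*(x^2 - 20)
Second-derivative test at each critical point:
  f''(-6) = -384 < 0 → local maximum
  f''(-2) = 128 > 0 → local minimum
  f''(2) = -128 < 0 → local maximum
  f''(6) = 384 > 0 → local minimum

Critical points: x = -6 (local maximum); x = -2 (local minimum); x = 2 (local maximum); x = 6 (local minimum)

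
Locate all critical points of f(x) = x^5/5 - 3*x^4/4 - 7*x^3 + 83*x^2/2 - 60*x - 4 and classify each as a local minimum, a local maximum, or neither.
f'(x) = x^4 - 3*x^3 - 21*x^2 + 83*x - 60

Solve f'(x) = 0:
  Factor: x^4 - 3*x^3 - 21*x^2 + 83*x - 60 = (x - 4)*(x - 3)*(x - 1)*(x + 5) = 0.
  ⇒ x = -5, 1, 3, 4

f''(x) = 4*x^3 - 9*x^2 - 42*x + 83
Second-derivative test at each critical point:
  f''(-5) = -432 < 0 → local maximum
  f''(1) = 36 > 0 → local minimum
  f''(3) = -16 < 0 → local maximum
  f''(4) = 27 > 0 → local minimum

Critical points: x = -5 (local maximum); x = 1 (local minimum); x = 3 (local maximum); x = 4 (local minimum)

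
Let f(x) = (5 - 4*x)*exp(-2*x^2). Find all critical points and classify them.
f'(x) = 4*(x*(4*x - 5) - 1)*exp(-2*x^2)

Solve f'(x) = 0:
  f'(x) = (16*x^2 - 20*x - 4)·exp(-2*x^2) and exp(-2*x^2) > 0 for every x, so f'(x) = 0 ⇔ 16*x^2 - 20*x - 4 = 0.
  Factor: 16*x^2 - 20*x - 4 = 4*(4*x^2 - 5*x - 1); 4*x^2 - 5*x - 1 = 0 has no rational roots; quadratic formula: x = (5 ± √41)/8.
  ⇒ x = 5/8 - sqrt(41)/8 ≈ -0.1754, 5/8 + sqrt(41)/8 ≈ 1.4254

f''(x) = 4*(4*x^2*(5 - 4*x) + 12*x - 5)*exp(-2*x^2)
Second-derivative test at each critical point:
  f''(-0.1754) = -24.0842 < 0 → local maximum
  f''(1.4254) = 0.4403 > 0 → local minimum

Critical points: x = 5/8 - sqrt(41)/8 ≈ -0.1754 (local maximum); x = 5/8 + sqrt(41)/8 ≈ 1.4254 (local minimum)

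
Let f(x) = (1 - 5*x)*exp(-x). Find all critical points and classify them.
f'(x) = (5*x - 6)*exp(-x)

Solve f'(x) = 0:
  f'(x) = (5*x - 6)·exp(-x) and exp(-x) > 0 for every x, so f'(x) = 0 ⇔ 5*x - 6 = 0.
  5*x - 6 = 0.
  ⇒ x = 6/5

f''(x) = (11 - 5*x)*exp(-x)
Second-derivative test at each critical point:
  f''(6/5) = 1.5060 > 0 → local minimum

Critical points: x = 6/5 (local minimum)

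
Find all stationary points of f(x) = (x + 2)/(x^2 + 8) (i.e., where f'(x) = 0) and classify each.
f'(x) = (x^2 - 2*x*(x + 2) + 8)/(x^2 + 8)^2

Solve f'(x) = 0:
  f'(x) = -(x^2 + 4*x - 8)/(x^2 + 8)^2; the denominator is positive wherever f is defined, so f'(x) = 0 ⇔ -x^2 - 4*x + 8 = 0.
  x^2 + 4*x - 8 = 0 has no rational roots; quadratic formula: x = (-4 ± √48)/2.
  ⇒ x = -2*sqrt(3) - 2 ≈ -5.4641, -2 + 2*sqrt(3) ≈ 1.4641

f''(x) = 2*(4*x^2*(x + 2) - (3*x + 2)*(x^2 + 8))/(x^2 + 8)^3
Second-derivative test at each critical point:
  f''(-5.4641) = 0.0048 > 0 → local minimum
  f''(1.4641) = -0.0673 < 0 → local maximum

Critical points: x = -2*sqrt(3) - 2 ≈ -5.4641 (local minimum); x = -2 + 2*sqrt(3) ≈ 1.4641 (local maximum)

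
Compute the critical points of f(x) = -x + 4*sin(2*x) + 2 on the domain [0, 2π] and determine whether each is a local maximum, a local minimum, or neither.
f'(x) = 8*cos(2*x) - 1

Solve f'(x) = 0 on [0, 2π]:
  f'(x) = 0 ⇔ cos(2*x) = 1/8, i.e. 2*x = ±arccos(1/8) + 2nπ; keep the solutions lying in [0, 2π].
  ⇒ x = acos(1/8)/2 ≈ 0.7227, pi - acos(1/8)/2 ≈ 2.4189, acos(1/8)/2 + pi ≈ 3.8643, -acos(1/8)/2 + 2*pi ≈ 5.5605

f''(x) = -16*sin(2*x)
Second-derivative test at each critical point:
  f''(0.7227) = -15.8745 < 0 → local maximum
  f''(2.4189) = 15.8745 > 0 → local minimum
  f''(3.8643) = -15.8745 < 0 → local maximum
  f''(5.5605) = 15.8745 > 0 → local minimum

Critical points: x = acos(1/8)/2 ≈ 0.7227 (local maximum); x = pi - acos(1/8)/2 ≈ 2.4189 (local minimum); x = acos(1/8)/2 + pi ≈ 3.8643 (local maximum); x = -acos(1/8)/2 + 2*pi ≈ 5.5605 (local minimum)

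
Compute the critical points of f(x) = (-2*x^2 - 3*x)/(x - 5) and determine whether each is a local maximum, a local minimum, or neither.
f'(x) = (-2*x^2 + 20*x + 15)/(x^2 - 10*x + 25)

Solve f'(x) = 0:
  f'(x) = -(2*x^2 - 20*x - 15)/(x - 5)^2; the denominator is positive wherever f is defined, so f'(x) = 0 ⇔ -2*x^2 + 20*x + 15 = 0.
  2*x^2 - 20*x - 15 = 0 has no rational roots; quadratic formula: x = (20 ± √520)/4.
  ⇒ x = 5 - sqrt(130)/2 ≈ -0.7009, 5 + sqrt(130)/2 ≈ 10.7009

f''(x) = -130/(x^3 - 15*x^2 + 75*x - 125)
Second-derivative test at each critical point:
  f''(-0.7009) = 0.7016 > 0 → local minimum
  f''(10.7009) = -0.7016 < 0 → local maximum

Critical points: x = 5 - sqrt(130)/2 ≈ -0.7009 (local minimum); x = 5 + sqrt(130)/2 ≈ 10.7009 (local maximum)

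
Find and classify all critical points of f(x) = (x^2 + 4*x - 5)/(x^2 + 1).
f'(x) = 4*(-x^2 + 3*x + 1)/(x^4 + 2*x^2 + 1)

Solve f'(x) = 0:
  f'(x) = -4*(x^2 - 3*x - 1)/(x^2 + 1)^2; the denominator is positive wherever f is defined, so f'(x) = 0 ⇔ -4*x^2 + 12*x + 4 = 0.
  Factor: -4*x^2 + 12*x + 4 = -4*(x^2 - 3*x - 1); x^2 - 3*x - 1 = 0 has no rational roots; quadratic formula: x = (3 ± √13)/2.
  ⇒ x = 3/2 - sqrt(13)/2 ≈ -0.3028, 3/2 + sqrt(13)/2 ≈ 3.3028

f''(x) = 4*(2*x^3 - 9*x^2 - 6*x + 3)/(x^6 + 3*x^4 + 3*x^2 + 1)
Second-derivative test at each critical point:
  f''(-0.3028) = 12.1017 > 0 → local minimum
  f''(3.3028) = -0.1017 < 0 → local maximum

Critical points: x = 3/2 - sqrt(13)/2 ≈ -0.3028 (local minimum); x = 3/2 + sqrt(13)/2 ≈ 3.3028 (local maximum)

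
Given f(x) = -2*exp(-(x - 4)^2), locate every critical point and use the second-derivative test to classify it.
f'(x) = 4*(x - 4)*exp(-(x - 4)^2)

Solve f'(x) = 0:
  f'(x) = (4*x - 16)·exp(-(x - 4)^2) and exp(-(x - 4)^2) > 0 for every x, so f'(x) = 0 ⇔ 4*x - 16 = 0.
  Factor: 4*x - 16 = 4*(x - 4) = 0.
  ⇒ x = 4

f''(x) = 4*(1 - 2*(x - 4)^2)*exp(-(x - 4)^2)
Second-derivative test at each critical point:
  f''(4) = 4 > 0 → local minimum

Critical points: x = 4 (local minimum)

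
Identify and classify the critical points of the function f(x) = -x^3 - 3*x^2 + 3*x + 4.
f'(x) = -3*x^2 - 6*x + 3

Solve f'(x) = 0:
  Factor: -3*x^2 - 6*x + 3 = -3*(x^2 + 2*x - 1); x^2 + 2*x - 1 = 0 has no rational roots; quadratic formula: x = (-2 ± √8)/2.
  ⇒ x = -sqrt(2) - 1 ≈ -2.4142, -1 + sqrt(2) ≈ 0.4142

f''(x) = -6*x - 6
Second-derivative test at each critical point:
  f''(-2.4142) = 8.4853 > 0 → local minimum
  f''(0.4142) = -8.4853 < 0 → local maximum

Critical points: x = -sqrt(2) - 1 ≈ -2.4142 (local minimum); x = -1 + sqrt(2) ≈ 0.4142 (local maximum)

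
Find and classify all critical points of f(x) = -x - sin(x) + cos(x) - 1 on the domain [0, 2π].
f'(x) = -sqrt(2)*sin(x + pi/4) - 1

Solve f'(x) = 0 on [0, 2π]:
  f'(x) = 0 ⇔ -sin(x) - cos(x) = 1. Write the left side as R·cos(x + φ) with R = √((-1)² + 1²) = sqrt(2), cos φ = -sqrt(2)/2, sin φ = sqrt(2)/2; then cos(x + φ) = sqrt(2)/2. Solve for x and keep the solutions lying in [0, 2π].
  ⇒ x = pi ≈ 3.1416, 3*pi/2 ≈ 4.7124

f''(x) = sin(x) - cos(x)
Second-derivative test at each critical point:
  f''(3.1416) = 1 > 0 → local minimum
  f''(4.7124) = -1 < 0 → local maximum

Critical points: x = pi ≈ 3.1416 (local minimum); x = 3*pi/2 ≈ 4.7124 (local maximum)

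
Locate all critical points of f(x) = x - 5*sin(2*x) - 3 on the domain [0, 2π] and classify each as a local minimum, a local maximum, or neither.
f'(x) = 1 - 10*cos(2*x)

Solve f'(x) = 0 on [0, 2π]:
  f'(x) = 0 ⇔ cos(2*x) = 1/10, i.e. 2*x = ±arccos(1/10) + 2nπ; keep the solutions lying in [0, 2π].
  ⇒ x = acos(1/10)/2 ≈ 0.7353, pi - acos(1/10)/2 ≈ 2.4063, acos(1/10)/2 + pi ≈ 3.8769, -acos(1/10)/2 + 2*pi ≈ 5.5479

f''(x) = 20*sin(2*x)
Second-derivative test at each critical point:
  f''(0.7353) = 19.8997 > 0 → local minimum
  f''(2.4063) = -19.8997 < 0 → local maximum
  f''(3.8769) = 19.8997 > 0 → local minimum
  f''(5.5479) = -19.8997 < 0 → local maximum

Critical points: x = acos(1/10)/2 ≈ 0.7353 (local minimum); x = pi - acos(1/10)/2 ≈ 2.4063 (local maximum); x = acos(1/10)/2 + pi ≈ 3.8769 (local minimum); x = -acos(1/10)/2 + 2*pi ≈ 5.5479 (local maximum)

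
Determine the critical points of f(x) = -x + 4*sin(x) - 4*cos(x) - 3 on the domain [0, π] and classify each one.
f'(x) = 4*sqrt(2)*sin(x + pi/4) - 1

Solve f'(x) = 0 on [0, π]:
  f'(x) = 0 ⇔ 4*sin(x) + 4*cos(x) = 1. Write the left side as R·cos(x + φ) with R = √(4² + (-4)²) = 4*sqrt(2), cos φ = sqrt(2)/2, sin φ = -sqrt(2)/2; then cos(x + φ) = sqrt(2)/8. Solve for x and keep the solutions lying in [0, π].
  ⇒ x = atan((1 + sqrt(31))/(1 - sqrt(31))) + pi ≈ 2.1785

f''(x) = 4*sqrt(2)*cos(x + pi/4)
Second-derivative test at each critical point:
  f''(2.1785) = -5.5678 < 0 → local maximum

Critical points: x = atan((1 + sqrt(31))/(1 - sqrt(31))) + pi ≈ 2.1785 (local maximum)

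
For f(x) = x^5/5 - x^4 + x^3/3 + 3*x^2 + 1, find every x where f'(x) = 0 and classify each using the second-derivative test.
f'(x) = x*(x^3 - 4*x^2 + x + 6)

Solve f'(x) = 0:
  Factor: x^4 - 4*x^3 + x^2 + 6*x = x*(x - 3)*(x - 2)*(x + 1) = 0.
  ⇒ x = -1, 0, 2, 3

f''(x) = 4*x^3 - 12*x^2 + 2*x + 6
Second-derivative test at each critical point:
  f''(-1) = -12 < 0 → local maximum
  f''(0) = 6 > 0 → local minimum
  f''(2) = -6 < 0 → local maximum
  f''(3) = 12 > 0 → local minimum

Critical points: x = -1 (local maximum); x = 0 (local minimum); x = 2 (local maximum); x = 3 (local minimum)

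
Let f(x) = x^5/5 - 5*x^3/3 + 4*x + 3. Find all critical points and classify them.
f'(x) = x^4 - 5*x^2 + 4

Solve f'(x) = 0:
  Factor: x^4 - 5*x^2 + 4 = (x - 2)*(x - 1)*(x + 1)*(x + 2) = 0.
  ⇒ x = -2, -1, 1, 2

f''(x) = 4*x^3 - 10*x
Second-derivative test at each critical point:
  f''(-2) = -12 < 0 → local maximum
  f''(-1) = 6 > 0 → local minimum
  f''(1) = -6 < 0 → local maximum
  f''(2) = 12 > 0 → local minimum

Critical points: x = -2 (local maximum); x = -1 (local minimum); x = 1 (local maximum); x = 2 (local minimum)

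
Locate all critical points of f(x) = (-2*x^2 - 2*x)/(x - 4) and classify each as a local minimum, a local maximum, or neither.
f'(x) = 2*(-x^2 + 8*x + 4)/(x^2 - 8*x + 16)

Solve f'(x) = 0:
  f'(x) = -2*(x^2 - 8*x - 4)/(x - 4)^2; the denominator is positive wherever f is defined, so f'(x) = 0 ⇔ -2*x^2 + 16*x + 8 = 0.
  Factor: -2*x^2 + 16*x + 8 = -2*(x^2 - 8*x - 4); x^2 - 8*x - 4 = 0 has no rational roots; quadratic formula: x = (8 ± √80)/2.
  ⇒ x = 4 - 2*sqrt(5) ≈ -0.4721, 4 + 2*sqrt(5) ≈ 8.4721

f''(x) = -80/(x^3 - 12*x^2 + 48*x - 64)
Second-derivative test at each critical point:
  f''(-0.4721) = 0.8944 > 0 → local minimum
  f''(8.4721) = -0.8944 < 0 → local maximum

Critical points: x = 4 - 2*sqrt(5) ≈ -0.4721 (local minimum); x = 4 + 2*sqrt(5) ≈ 8.4721 (local maximum)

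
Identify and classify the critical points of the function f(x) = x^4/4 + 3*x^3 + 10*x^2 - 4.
f'(x) = x*(x^2 + 9*x + 20)

Solve f'(x) = 0:
  Factor: x^3 + 9*x^2 + 20*x = x*(x + 4)*(x + 5) = 0.
  ⇒ x = -5, -4, 0

f''(x) = 3*x^2 + 18*x + 20
Second-derivative test at each critical point:
  f''(-5) = 5 > 0 → local minimum
  f''(-4) = -4 < 0 → local maximum
  f''(0) = 20 > 0 → local minimum

Critical points: x = -5 (local minimum); x = -4 (local maximum); x = 0 (local minimum)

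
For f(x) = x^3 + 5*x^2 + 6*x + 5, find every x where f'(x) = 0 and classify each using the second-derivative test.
f'(x) = 3*x^2 + 10*x + 6

Solve f'(x) = 0:
  3*x^2 + 10*x + 6 = 0 has no rational roots; quadratic formula: x = (-10 ± √28)/6.
  ⇒ x = -5/3 - sqrt(7)/3 ≈ -2.5486, -5/3 + sqrt(7)/3 ≈ -0.7847

f''(x) = 6*x + 10
Second-derivative test at each critical point:
  f''(-2.5486) = -5.2915 < 0 → local maximum
  f''(-0.7847) = 5.2915 > 0 → local minimum

Critical points: x = -5/3 - sqrt(7)/3 ≈ -2.5486 (local maximum); x = -5/3 + sqrt(7)/3 ≈ -0.7847 (local minimum)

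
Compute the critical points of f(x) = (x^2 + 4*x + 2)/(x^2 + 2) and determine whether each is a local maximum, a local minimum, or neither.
f'(x) = 4*(2 - x^2)/(x^4 + 4*x^2 + 4)

Solve f'(x) = 0:
  f'(x) = -4*(x^2 - 2)/(x^2 + 2)^2; the denominator is positive wherever f is defined, so f'(x) = 0 ⇔ 8 - 4*x^2 = 0.
  Factor: 8 - 4*x^2 = -4*(x^2 - 2); x^2 - 2 = 0 has no rational roots; quadratic formula: x = (0 ± √8)/2.
  ⇒ x = -sqrt(2) ≈ -1.4142, sqrt(2) ≈ 1.4142

f''(x) = 8*x*(x^2 - 6)/(x^6 + 6*x^4 + 12*x^2 + 8)
Second-derivative test at each critical point:
  f''(-1.4142) = 0.7071 > 0 → local minimum
  f''(1.4142) = -0.7071 < 0 → local maximum

Critical points: x = -sqrt(2) ≈ -1.4142 (local minimum); x = sqrt(2) ≈ 1.4142 (local maximum)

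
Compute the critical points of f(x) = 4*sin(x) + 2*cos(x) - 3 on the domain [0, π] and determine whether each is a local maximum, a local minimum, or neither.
f'(x) = -2*sin(x) + 4*cos(x)

Solve f'(x) = 0 on [0, π]:
  f'(x) = 0 ⇔ 4*cos(x) = 2*sin(x) ⇔ tan(x) = 2, i.e. x = arctan(2) + nπ; keep the solutions lying in [0, π].
  ⇒ x = atan(2) ≈ 1.1071

f''(x) = -4*sin(x) - 2*cos(x)
Second-derivative test at each critical point:
  f''(1.1071) = -4.4721 < 0 → local maximum

Critical points: x = atan(2) ≈ 1.1071 (local maximum)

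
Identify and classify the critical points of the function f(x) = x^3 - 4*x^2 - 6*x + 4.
f'(x) = 3*x^2 - 8*x - 6

Solve f'(x) = 0:
  3*x^2 - 8*x - 6 = 0 has no rational roots; quadratic formula: x = (8 ± √136)/6.
  ⇒ x = 4/3 - sqrt(34)/3 ≈ -0.6103, 4/3 + sqrt(34)/3 ≈ 3.2770

f''(x) = 6*x - 8
Second-derivative test at each critical point:
  f''(-0.6103) = -11.6619 < 0 → local maximum
  f''(3.2770) = 11.6619 > 0 → local minimum

Critical points: x = 4/3 - sqrt(34)/3 ≈ -0.6103 (local maximum); x = 4/3 + sqrt(34)/3 ≈ 3.2770 (local minimum)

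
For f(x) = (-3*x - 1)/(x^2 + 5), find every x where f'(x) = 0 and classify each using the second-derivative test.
f'(x) = (3*x^2 + 2*x - 15)/(x^4 + 10*x^2 + 25)

Solve f'(x) = 0:
  f'(x) = (3*x^2 + 2*x - 15)/(x^2 + 5)^2; the denominator is positive wherever f is defined, so f'(x) = 0 ⇔ 3*x^2 + 2*x - 15 = 0.
  3*x^2 + 2*x - 15 = 0 has no rational roots; quadratic formula: x = (-2 ± √184)/6.
  ⇒ x = -sqrt(46)/3 - 1/3 ≈ -2.5941, -1/3 + sqrt(46)/3 ≈ 1.9274

f''(x) = 2*(-4*x^2*(3*x + 1) + (9*x + 1)*(x^2 + 5))/(x^2 + 5)^3
Second-derivative test at each critical point:
  f''(-2.5941) = -0.0986 < 0 → local maximum
  f''(1.9274) = 0.1786 > 0 → local minimum

Critical points: x = -sqrt(46)/3 - 1/3 ≈ -2.5941 (local maximum); x = -1/3 + sqrt(46)/3 ≈ 1.9274 (local minimum)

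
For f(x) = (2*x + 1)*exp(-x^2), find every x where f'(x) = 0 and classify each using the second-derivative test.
f'(x) = 2*(-x*(2*x + 1) + 1)*exp(-x^2)

Solve f'(x) = 0:
  f'(x) = (-4*x^2 - 2*x + 2)·exp(-x^2) and exp(-x^2) > 0 for every x, so f'(x) = 0 ⇔ -4*x^2 - 2*x + 2 = 0.
  Factor: -4*x^2 - 2*x + 2 = -2*(x + 1)*(2*x - 1) = 0.
  ⇒ x = -1, 1/2

f''(x) = 2*(2*x^2*(2*x + 1) - 6*x - 1)*exp(-x^2)
Second-derivative test at each critical point:
  f''(-1) = 2.2073 > 0 → local minimum
  f''(1/2) = -4.6728 < 0 → local maximum

Critical points: x = -1 (local minimum); x = 1/2 (local maximum)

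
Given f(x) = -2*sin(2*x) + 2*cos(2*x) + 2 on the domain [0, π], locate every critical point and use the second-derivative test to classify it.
f'(x) = -4*sqrt(2)*sin(2*x + pi/4)

Solve f'(x) = 0 on [0, π]:
  f'(x) = 0 ⇔ -2*cos(2*x) = 2*sin(2*x) ⇔ tan(2*x) = -1, i.e. 2*x = arctan(-1) + nπ; keep the solutions lying in [0, π].
  ⇒ x = 3*pi/8 ≈ 1.1781, 7*pi/8 ≈ 2.7489

f''(x) = -8*sqrt(2)*cos(2*x + pi/4)
Second-derivative test at each critical point:
  f''(1.1781) = 11.3137 > 0 → local minimum
  f''(2.7489) = -11.3137 < 0 → local maximum

Critical points: x = 3*pi/8 ≈ 1.1781 (local minimum); x = 7*pi/8 ≈ 2.7489 (local maximum)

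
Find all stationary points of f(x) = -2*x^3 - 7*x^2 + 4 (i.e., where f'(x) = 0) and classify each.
f'(x) = 2*x*(-3*x - 7)

Solve f'(x) = 0:
  Factor: -6*x^2 - 14*x = -2*x*(3*x + 7) = 0.
  ⇒ x = -7/3, 0

f''(x) = -12*x - 14
Second-derivative test at each critical point:
  f''(-7/3) = 14 > 0 → local minimum
  f''(0) = -14 < 0 → local maximum

Critical points: x = -7/3 (local minimum); x = 0 (local maximum)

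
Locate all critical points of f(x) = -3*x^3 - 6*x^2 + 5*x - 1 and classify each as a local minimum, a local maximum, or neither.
f'(x) = -9*x^2 - 12*x + 5

Solve f'(x) = 0:
  Factor: -9*x^2 - 12*x + 5 = -(3*x - 1)*(3*x + 5) = 0.
  ⇒ x = -5/3, 1/3

f''(x) = -18*x - 12
Second-derivative test at each critical point:
  f''(-5/3) = 18 > 0 → local minimum
  f''(1/3) = -18 < 0 → local maximum

Critical points: x = -5/3 (local minimum); x = 1/3 (local maximum)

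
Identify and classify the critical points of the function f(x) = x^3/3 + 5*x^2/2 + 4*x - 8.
f'(x) = x^2 + 5*x + 4

Solve f'(x) = 0:
  Factor: x^2 + 5*x + 4 = (x + 1)*(x + 4) = 0.
  ⇒ x = -4, -1

f''(x) = 2*x + 5
Second-derivative test at each critical point:
  f''(-4) = -3 < 0 → local maximum
  f''(-1) = 3 > 0 → local minimum

Critical points: x = -4 (local maximum); x = -1 (local minimum)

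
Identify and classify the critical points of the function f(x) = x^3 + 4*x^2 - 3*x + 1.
f'(x) = 3*x^2 + 8*x - 3

Solve f'(x) = 0:
  Factor: 3*x^2 + 8*x - 3 = (x + 3)*(3*x - 1) = 0.
  ⇒ x = -3, 1/3

f''(x) = 6*x + 8
Second-derivative test at each critical point:
  f''(-3) = -10 < 0 → local maximum
  f''(1/3) = 10 > 0 → local minimum

Critical points: x = -3 (local maximum); x = 1/3 (local minimum)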